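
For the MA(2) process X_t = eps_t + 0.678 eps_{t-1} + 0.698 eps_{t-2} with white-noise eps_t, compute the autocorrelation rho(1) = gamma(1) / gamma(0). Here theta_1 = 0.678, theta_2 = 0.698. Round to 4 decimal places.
\rho(1) = 0.5913

For an MA(q) process with theta_0 = 1, the autocovariance is
  gamma(k) = sigma^2 * sum_{i=0..q-k} theta_i * theta_{i+k},
and rho(k) = gamma(k) / gamma(0). Sigma^2 cancels.
  numerator   = (1)*(0.678) + (0.678)*(0.698) = 1.151244.
  denominator = (1)^2 + (0.678)^2 + (0.698)^2 = 1.946888.
  rho(1) = 1.151244 / 1.946888 = 0.5913.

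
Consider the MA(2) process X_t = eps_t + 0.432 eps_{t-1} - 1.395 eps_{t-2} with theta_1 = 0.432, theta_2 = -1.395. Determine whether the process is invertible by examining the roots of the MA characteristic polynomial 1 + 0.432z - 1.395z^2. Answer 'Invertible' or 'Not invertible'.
\text{Not invertible}

The MA(q) characteristic polynomial is P(z) = 1 + 0.432z - 1.395z^2.
Invertibility requires all roots to lie outside the unit circle, i.e. |z| > 1 for every root.
Set 1 + (0.432) z + (-1.395) z^2 = 0, i.e. a z^2 + b z + c = 0 with a = -1.395, b = 0.432, c = 1.
Discriminant D = b^2 - 4ac = (0.432)^2 - 4*(-1.395)*1 = 0.186624 - (-5.58) = 5.766624.
D >= 0, so the roots are real: z = (-b +/- sqrt(D)) / (2a) = (-0.432 +/- 2.40138) / (-2.79).
  z_1 = (-0.432 + 2.40138) / (-2.79) = -0.7059,   |z_1| = 0.7059.
  z_2 = (-0.432 - 2.40138) / (-2.79) = 1.0155,   |z_2| = 1.0155.
Moduli of all roots: 0.7059, 1.0155.
All moduli strictly greater than 1? No.
Verdict: Not invertible.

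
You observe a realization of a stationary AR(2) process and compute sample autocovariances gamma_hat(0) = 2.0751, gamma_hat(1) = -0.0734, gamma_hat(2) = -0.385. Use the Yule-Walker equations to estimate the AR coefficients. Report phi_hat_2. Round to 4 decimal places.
\hat\phi_{2} = -0.1870

The Yule-Walker equations for an AR(p) process read, in matrix form,
  Gamma_p phi = r_p,   with   (Gamma_p)_{ij} = gamma(|i - j|),
                       (r_p)_i = gamma(i),   i,j = 1..p.
Substitute the sample gammas (Toeplitz matrix and right-hand side of size 2):
  Gamma_p = [[2.0751, -0.0734], [-0.0734, 2.0751]]
  r_p     = [-0.0734, -0.385]
Written out:
  2.0751 phi_1 - 0.0734 phi_2 = -0.0734
  -0.0734 phi_1 + 2.0751 phi_2 = -0.385
Solve by Cramer's rule:
  det = gamma(0)^2 - gamma(1)^2 = (2.0751)^2 - (-0.0734)^2 = 4.30604001 - 0.00538756 = 4.30065245
  phi_hat_1 = [gamma(1) gamma(0) - gamma(1) gamma(2)] / det = [(-0.0734)(2.0751) - (-0.0734)(-0.385)] / 4.30065245 = -0.18057134 / 4.30065245 = -0.042
  phi_hat_2 = [gamma(0) gamma(2) - gamma(1)^2] / det = [(2.0751)(-0.385) - (-0.0734)^2] / 4.30065245 = -0.80430106 / 4.30065245 = -0.187
So phi_hat = [-0.0420, -0.1870].
Therefore phi_hat_2 = -0.1870.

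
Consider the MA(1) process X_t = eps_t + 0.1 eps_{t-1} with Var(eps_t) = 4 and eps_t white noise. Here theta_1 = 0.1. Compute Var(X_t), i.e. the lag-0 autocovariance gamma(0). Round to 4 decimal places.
\gamma(0) = 4.0400

For an MA(q) process X_t = eps_t + sum_i theta_i eps_{t-i} with
Var(eps_t) = sigma^2, the variance is
  gamma(0) = sigma^2 * (1 + sum_i theta_i^2).
  sum_i theta_i^2 = (0.1)^2 = 0.01.
  gamma(0) = 4 * (1 + 0.01) = 4 * 1.01 = 4.04, which rounds to 4.0400.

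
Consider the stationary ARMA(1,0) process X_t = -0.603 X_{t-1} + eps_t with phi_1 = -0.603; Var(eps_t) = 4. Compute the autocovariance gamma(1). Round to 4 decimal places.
\gamma(1) = -3.7901

Multiply the model equation by X_{t-k} and take expectations. With theta_0 = psi_0 = 1 and psi_j the MA(infinity) weights, this gives
  gamma(k) - sum_i phi_i gamma(k-i) = c_k,
  c_k = sigma^2 * sum_{j=k..q} theta_j psi_{j-k}   (c_k = 0 for k > q),
using gamma(-m) = gamma(m).
Pure AR (q = 0): c_0 = sigma^2 = 4, c_k = 0 for k >= 1.
Equations for k = 0 and k = 1 (AR order 1):
  gamma(0) = phi_1 gamma(1) + c_0
  gamma(1) = phi_1 gamma(0) + c_1
Substituting the second into the first: gamma(0) (1 - phi_1^2) = c_0 + phi_1 c_1, so
  gamma(0) = c_0 / (1 - phi_1^2) = 4 / (1 - (-0.603)^2) = 4 / 0.636391 = 6.285444.
  gamma(1) = phi_1 gamma(0) = (-0.603)(6.285444) = -3.790123.
Therefore gamma(1) = -3.7901 (to 4 decimal places).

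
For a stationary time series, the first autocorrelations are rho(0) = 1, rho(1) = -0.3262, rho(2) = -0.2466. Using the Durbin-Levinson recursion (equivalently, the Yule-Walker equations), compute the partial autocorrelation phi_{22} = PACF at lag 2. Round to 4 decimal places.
\phi_{22} = -0.3950

The PACF at lag k is phi_{kk}, the last component of the solution
to the Yule-Walker system G_k phi = r_k where
  (G_k)_{ij} = rho(|i - j|), (r_k)_i = rho(i), i,j = 1..k.
Equivalently, Durbin-Levinson gives phi_{kk} iteratively:
  phi_{11} = rho(1)
  phi_{kk} = [rho(k) - sum_{j=1..k-1} phi_{k-1,j} rho(k-j)]
            / [1 - sum_{j=1..k-1} phi_{k-1,j} rho(j)],
  phi_{k,j} = phi_{k-1,j} - phi_{kk} phi_{k-1,k-j},  j = 1..k-1.
Step k = 1:
  phi_11 = rho(1) = -0.3262.
Step k = 2:
  phi_22 = [rho(2) - phi_11 rho(1)] / [1 - phi_11 rho(1)] = [-0.2466 - (-0.3262)(-0.3262)] / [1 - (-0.3262)(-0.3262)]
         = -0.35300644 / 0.89359356 = -0.395.
Therefore phi_{22} = -0.3950.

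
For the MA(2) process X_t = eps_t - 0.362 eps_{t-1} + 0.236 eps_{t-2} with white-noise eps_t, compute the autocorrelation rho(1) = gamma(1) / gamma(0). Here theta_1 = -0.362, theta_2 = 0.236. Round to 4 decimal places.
\rho(1) = -0.3770

For an MA(q) process with theta_0 = 1, the autocovariance is
  gamma(k) = sigma^2 * sum_{i=0..q-k} theta_i * theta_{i+k},
and rho(k) = gamma(k) / gamma(0). Sigma^2 cancels.
  numerator   = (1)*(-0.362) + (-0.362)*(0.236) = -0.447432.
  denominator = (1)^2 + (-0.362)^2 + (0.236)^2 = 1.18674.
  rho(1) = -0.447432 / 1.18674 = -0.3770.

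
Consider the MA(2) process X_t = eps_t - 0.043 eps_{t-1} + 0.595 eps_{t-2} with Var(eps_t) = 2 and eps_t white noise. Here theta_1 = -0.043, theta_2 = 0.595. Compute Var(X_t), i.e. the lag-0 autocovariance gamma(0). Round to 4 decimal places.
\gamma(0) = 2.7117

For an MA(q) process X_t = eps_t + sum_i theta_i eps_{t-i} with
Var(eps_t) = sigma^2, the variance is
  gamma(0) = sigma^2 * (1 + sum_i theta_i^2).
  sum_i theta_i^2 = (-0.043)^2 + (0.595)^2 = 0.001849 + 0.354025 = 0.355874.
  gamma(0) = 2 * (1 + 0.355874) = 2 * 1.355874 = 2.711748, which rounds to 2.7117.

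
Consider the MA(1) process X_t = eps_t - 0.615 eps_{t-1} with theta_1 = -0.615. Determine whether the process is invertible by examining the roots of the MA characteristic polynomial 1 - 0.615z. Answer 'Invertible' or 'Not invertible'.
\text{Invertible}

The MA(q) characteristic polynomial is P(z) = 1 - 0.615z.
Invertibility requires all roots to lie outside the unit circle, i.e. |z| > 1 for every root.
This is linear in z: 1 + (-0.615) z = 0  =>  z = -1/(-0.615) = 1.626016,  |z| = 1.626016.
Moduli of all roots: 1.6260.
All moduli strictly greater than 1? Yes.
Verdict: Invertible.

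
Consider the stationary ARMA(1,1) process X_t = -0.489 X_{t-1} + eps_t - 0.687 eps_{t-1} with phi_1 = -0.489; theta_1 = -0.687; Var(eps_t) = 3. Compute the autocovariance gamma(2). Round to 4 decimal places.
\gamma(2) = 3.0291

Multiply the model equation by X_{t-k} and take expectations. With theta_0 = psi_0 = 1 and psi_j the MA(infinity) weights, this gives
  gamma(k) - sum_i phi_i gamma(k-i) = c_k,
  c_k = sigma^2 * sum_{j=k..q} theta_j psi_{j-k}   (c_k = 0 for k > q),
using gamma(-m) = gamma(m).
psi-weights needed (psi_j = theta_j + sum_i phi_i psi_{j-i}):
  psi_1 = theta_1 + phi_1 = -0.687 + (-0.489) = -1.176
Right-hand sides:
  c_0 = sigma^2 (1 + theta_1 psi_1) = 3 * (1 + (-0.687)(-1.176)) = 3 * 1.807912 = 5.423736
  c_1 = sigma^2 theta_1 = 3 * (-0.687) = -2.061
  c_2 = 0
Equations for k = 0 and k = 1 (AR order 1):
  gamma(0) = phi_1 gamma(1) + c_0
  gamma(1) = phi_1 gamma(0) + c_1
Substituting the second into the first: gamma(0) (1 - phi_1^2) = c_0 + phi_1 c_1, so
  gamma(0) = (c_0 + phi_1 c_1) / (1 - phi_1^2) = (5.423736 + (-0.489)(-2.061)) / (1 - (-0.489)^2) = 6.431565 / 0.760879 = 8.452809.
  gamma(1) = phi_1 gamma(0) + c_1 = (-0.489)(8.452809) + (-2.061) = -6.194424.
For k = 2 (> q): gamma(2) = phi_1 gamma(1) = (-0.489)(-6.194424) = 3.029073.
Therefore gamma(2) = 3.0291 (to 4 decimal places).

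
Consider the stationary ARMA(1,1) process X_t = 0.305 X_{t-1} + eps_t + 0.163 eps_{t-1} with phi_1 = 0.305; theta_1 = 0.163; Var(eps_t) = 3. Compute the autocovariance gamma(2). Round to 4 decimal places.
\gamma(2) = 0.4956

Multiply the model equation by X_{t-k} and take expectations. With theta_0 = psi_0 = 1 and psi_j the MA(infinity) weights, this gives
  gamma(k) - sum_i phi_i gamma(k-i) = c_k,
  c_k = sigma^2 * sum_{j=k..q} theta_j psi_{j-k}   (c_k = 0 for k > q),
using gamma(-m) = gamma(m).
psi-weights needed (psi_j = theta_j + sum_i phi_i psi_{j-i}):
  psi_1 = theta_1 + phi_1 = 0.163 + (0.305) = 0.468
Right-hand sides:
  c_0 = sigma^2 (1 + theta_1 psi_1) = 3 * (1 + (0.163)(0.468)) = 3 * 1.076284 = 3.228852
  c_1 = sigma^2 theta_1 = 3 * (0.163) = 0.489
  c_2 = 0
Equations for k = 0 and k = 1 (AR order 1):
  gamma(0) = phi_1 gamma(1) + c_0
  gamma(1) = phi_1 gamma(0) + c_1
Substituting the second into the first: gamma(0) (1 - phi_1^2) = c_0 + phi_1 c_1, so
  gamma(0) = (c_0 + phi_1 c_1) / (1 - phi_1^2) = (3.228852 + (0.305)(0.489)) / (1 - (0.305)^2) = 3.377997 / 0.906975 = 3.724465.
  gamma(1) = phi_1 gamma(0) + c_1 = (0.305)(3.724465) + (0.489) = 1.624962.
For k = 2 (> q): gamma(2) = phi_1 gamma(1) = (0.305)(1.624962) = 0.495613.
Therefore gamma(2) = 0.4956 (to 4 decimal places).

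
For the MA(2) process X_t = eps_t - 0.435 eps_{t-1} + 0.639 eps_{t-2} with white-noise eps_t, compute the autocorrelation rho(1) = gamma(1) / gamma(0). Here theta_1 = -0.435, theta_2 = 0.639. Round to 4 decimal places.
\rho(1) = -0.4463

For an MA(q) process with theta_0 = 1, the autocovariance is
  gamma(k) = sigma^2 * sum_{i=0..q-k} theta_i * theta_{i+k},
and rho(k) = gamma(k) / gamma(0). Sigma^2 cancels.
  numerator   = (1)*(-0.435) + (-0.435)*(0.639) = -0.712965.
  denominator = (1)^2 + (-0.435)^2 + (0.639)^2 = 1.597546.
  rho(1) = -0.712965 / 1.597546 = -0.4463.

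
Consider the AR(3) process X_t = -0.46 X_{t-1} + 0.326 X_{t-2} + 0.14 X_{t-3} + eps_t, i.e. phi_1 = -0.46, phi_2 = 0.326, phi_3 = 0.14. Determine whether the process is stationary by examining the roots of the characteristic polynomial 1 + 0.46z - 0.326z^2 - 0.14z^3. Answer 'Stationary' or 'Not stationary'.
\text{Stationary}

The AR(p) characteristic polynomial is P(z) = 1 + 0.46z - 0.326z^2 - 0.14z^3.
Stationarity requires all roots to lie outside the unit circle, i.e. |z| > 1 for every root.
Degree 3: look for a simple real root z0 first, then factor out (1 - z/z0) and solve the remaining quadratic.
Testing z0 = -2.5: P(-2.5) = 1 + (0.46)(-2.5) + (-0.326)(-2.5)^2 + (-0.14)(-2.5)^3
  = 1 + (-1.15) + (-2.0375) + (2.1875) = 0.  So z_0 = -2.5 is a root, |z_0| = 2.5.
Divide out the factor (1 + 0.4 z) = (1 - z/z0) (since 1/z0 = -0.4):
  P(z) = (1 + 0.4 z)(1 + (0.06) z + (-0.35) z^2)
  [check: z-coef 0.06 - (-0.4) = 0.46; z^2-coef -0.35 - (-0.4)(0.06) = -0.326; z^3-coef -(-0.4)(-0.35) = -0.14.]
Remaining roots from the quadratic factor 1 + (0.06) z + (-0.35) z^2:
  Set 1 + (0.06) z + (-0.35) z^2 = 0, i.e. a z^2 + b z + c = 0 with a = -0.35, b = 0.06, c = 1.
  Discriminant D = b^2 - 4ac = (0.06)^2 - 4*(-0.35)*1 = 0.0036 - (-1.4) = 1.4036.
  D >= 0, so the roots are real: z = (-b +/- sqrt(D)) / (2a) = (-0.06 +/- 1.184736) / (-0.7).
    z_1 = (-0.06 + 1.184736) / (-0.7) = -1.6068,   |z_1| = 1.6068.
    z_2 = (-0.06 - 1.184736) / (-0.7) = 1.7782,   |z_2| = 1.7782.
Moduli of all roots: 2.5000, 1.6068, 1.7782.
All moduli strictly greater than 1? Yes.
Verdict: Stationary.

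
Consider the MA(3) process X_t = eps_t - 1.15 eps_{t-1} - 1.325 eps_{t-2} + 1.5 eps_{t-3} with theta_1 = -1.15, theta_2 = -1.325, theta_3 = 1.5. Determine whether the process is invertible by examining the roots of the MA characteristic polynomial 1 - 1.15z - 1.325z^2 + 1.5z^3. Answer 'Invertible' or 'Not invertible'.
\text{Not invertible}

The MA(q) characteristic polynomial is P(z) = 1 - 1.15z - 1.325z^2 + 1.5z^3.
Invertibility requires all roots to lie outside the unit circle, i.e. |z| > 1 for every root.
Degree 3: look for a simple real root z0 first, then factor out (1 - z/z0) and solve the remaining quadratic.
Testing z0 = 0.8: P(0.8) = 1 + (-1.15)(0.8) + (-1.325)(0.8)^2 + (1.5)(0.8)^3
  = 1 + (-0.92) + (-0.848) + (0.768) = 0.  So z_0 = 0.8 is a root, |z_0| = 0.8.
Divide out the factor (1 - 1.25 z) = (1 - z/z0) (since 1/z0 = 1.25):
  P(z) = (1 - 1.25 z)(1 + (0.1) z + (-1.2) z^2)
  [check: z-coef 0.1 - (1.25) = -1.15; z^2-coef -1.2 - (1.25)(0.1) = -1.325; z^3-coef -(1.25)(-1.2) = 1.5.]
Remaining roots from the quadratic factor 1 + (0.1) z + (-1.2) z^2:
  Set 1 + (0.1) z + (-1.2) z^2 = 0, i.e. a z^2 + b z + c = 0 with a = -1.2, b = 0.1, c = 1.
  Discriminant D = b^2 - 4ac = (0.1)^2 - 4*(-1.2)*1 = 0.01 - (-4.8) = 4.81.
  D >= 0, so the roots are real: z = (-b +/- sqrt(D)) / (2a) = (-0.1 +/- 2.193171) / (-2.4).
    z_1 = (-0.1 + 2.193171) / (-2.4) = -0.8722,   |z_1| = 0.8722.
    z_2 = (-0.1 - 2.193171) / (-2.4) = 0.9555,   |z_2| = 0.9555.
Moduli of all roots: 0.8000, 0.8722, 0.9555.
All moduli strictly greater than 1? No.
Verdict: Not invertible.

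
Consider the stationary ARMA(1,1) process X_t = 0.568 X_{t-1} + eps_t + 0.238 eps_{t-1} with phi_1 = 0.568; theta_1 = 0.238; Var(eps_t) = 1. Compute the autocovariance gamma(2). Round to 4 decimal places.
\gamma(2) = 0.7672

Multiply the model equation by X_{t-k} and take expectations. With theta_0 = psi_0 = 1 and psi_j the MA(infinity) weights, this gives
  gamma(k) - sum_i phi_i gamma(k-i) = c_k,
  c_k = sigma^2 * sum_{j=k..q} theta_j psi_{j-k}   (c_k = 0 for k > q),
using gamma(-m) = gamma(m).
psi-weights needed (psi_j = theta_j + sum_i phi_i psi_{j-i}):
  psi_1 = theta_1 + phi_1 = 0.238 + (0.568) = 0.806
Right-hand sides:
  c_0 = sigma^2 (1 + theta_1 psi_1) = 1 * (1 + (0.238)(0.806)) = 1 * 1.191828 = 1.191828
  c_1 = sigma^2 theta_1 = 1 * (0.238) = 0.238
  c_2 = 0
Equations for k = 0 and k = 1 (AR order 1):
  gamma(0) = phi_1 gamma(1) + c_0
  gamma(1) = phi_1 gamma(0) + c_1
Substituting the second into the first: gamma(0) (1 - phi_1^2) = c_0 + phi_1 c_1, so
  gamma(0) = (c_0 + phi_1 c_1) / (1 - phi_1^2) = (1.191828 + (0.568)(0.238)) / (1 - (0.568)^2) = 1.327012 / 0.677376 = 1.959048.
  gamma(1) = phi_1 gamma(0) + c_1 = (0.568)(1.959048) + (0.238) = 1.350739.
For k = 2 (> q): gamma(2) = phi_1 gamma(1) = (0.568)(1.350739) = 0.76722.
Therefore gamma(2) = 0.7672 (to 4 decimal places).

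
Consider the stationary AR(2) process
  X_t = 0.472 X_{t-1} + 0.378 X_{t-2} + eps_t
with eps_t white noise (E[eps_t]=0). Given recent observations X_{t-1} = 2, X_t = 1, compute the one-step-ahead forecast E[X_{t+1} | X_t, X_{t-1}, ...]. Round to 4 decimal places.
E[X_{t+1} \mid \mathcal F_t] = 1.2280

For an AR(p) model X_t = c + sum_i phi_i X_{t-i} + eps_t, the
one-step-ahead conditional mean is
  E[X_{t+1} | X_t, ...] = c + sum_i phi_i X_{t+1-i}.
Substitute known values:
  E[X_{t+1} | ...] = (0.472) * (1) + (0.378) * (2)
                   = 1.2280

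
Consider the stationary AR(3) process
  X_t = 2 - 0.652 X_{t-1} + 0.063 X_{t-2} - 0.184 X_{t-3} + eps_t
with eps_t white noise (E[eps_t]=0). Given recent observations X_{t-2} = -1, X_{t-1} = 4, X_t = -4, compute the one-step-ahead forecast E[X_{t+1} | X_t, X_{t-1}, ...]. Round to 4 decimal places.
E[X_{t+1} \mid \mathcal F_t] = 5.0440

For an AR(p) model X_t = c + sum_i phi_i X_{t-i} + eps_t, the
one-step-ahead conditional mean is
  E[X_{t+1} | X_t, ...] = c + sum_i phi_i X_{t+1-i}.
Substitute known values:
  E[X_{t+1} | ...] = 2 + (-0.652) * (-4) + (0.063) * (4) + (-0.184) * (-1)
                   = 5.0440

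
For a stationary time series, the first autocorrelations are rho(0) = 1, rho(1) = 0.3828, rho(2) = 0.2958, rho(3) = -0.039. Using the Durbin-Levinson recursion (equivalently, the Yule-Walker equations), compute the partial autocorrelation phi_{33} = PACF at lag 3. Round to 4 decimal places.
\phi_{33} = -0.2410

The PACF at lag k is phi_{kk}, the last component of the solution
to the Yule-Walker system G_k phi = r_k where
  (G_k)_{ij} = rho(|i - j|), (r_k)_i = rho(i), i,j = 1..k.
Equivalently, Durbin-Levinson gives phi_{kk} iteratively:
  phi_{11} = rho(1)
  phi_{kk} = [rho(k) - sum_{j=1..k-1} phi_{k-1,j} rho(k-j)]
            / [1 - sum_{j=1..k-1} phi_{k-1,j} rho(j)],
  phi_{k,j} = phi_{k-1,j} - phi_{kk} phi_{k-1,k-j},  j = 1..k-1.
Step k = 1:
  phi_11 = rho(1) = 0.3828.
Step k = 2:
  phi_22 = [rho(2) - phi_11 rho(1)] / [1 - phi_11 rho(1)] = [0.2958 - (0.3828)(0.3828)] / [1 - (0.3828)(0.3828)]
         = 0.14926416 / 0.85346416 = 0.174892.
  Update: phi_21 = phi_11 - phi_22 phi_11 = 0.3828 - (0.174892)(0.3828) = 0.315851.
Step k = 3:
  phi_33 = [rho(3) - phi_21 rho(2) - phi_22 rho(1)] / [1 - phi_21 rho(1) - phi_22 rho(2)]
    numerator   = -0.039 - (0.315851)(0.2958) - (0.174892)(0.3828) = -0.19937752
    denominator = 1 - (0.315851)(0.3828) - (0.174892)(0.2958) = 0.82735903
  phi_33 = -0.19937752 / 0.82735903 = -0.241.
Therefore phi_{33} = -0.2410.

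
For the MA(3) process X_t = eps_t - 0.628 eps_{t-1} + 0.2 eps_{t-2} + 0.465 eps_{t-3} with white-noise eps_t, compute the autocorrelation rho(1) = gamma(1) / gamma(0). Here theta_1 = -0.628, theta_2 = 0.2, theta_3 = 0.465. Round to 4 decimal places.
\rho(1) = -0.4002

For an MA(q) process with theta_0 = 1, the autocovariance is
  gamma(k) = sigma^2 * sum_{i=0..q-k} theta_i * theta_{i+k},
and rho(k) = gamma(k) / gamma(0). Sigma^2 cancels.
  numerator   = (1)*(-0.628) + (-0.628)*(0.2) + (0.2)*(0.465) = -0.6606.
  denominator = (1)^2 + (-0.628)^2 + (0.2)^2 + (0.465)^2 = 1.650609.
  rho(1) = -0.6606 / 1.650609 = -0.4002.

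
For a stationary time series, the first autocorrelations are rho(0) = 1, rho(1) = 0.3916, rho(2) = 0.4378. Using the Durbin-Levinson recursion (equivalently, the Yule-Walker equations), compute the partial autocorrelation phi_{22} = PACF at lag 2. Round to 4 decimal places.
\phi_{22} = 0.3360

The PACF at lag k is phi_{kk}, the last component of the solution
to the Yule-Walker system G_k phi = r_k where
  (G_k)_{ij} = rho(|i - j|), (r_k)_i = rho(i), i,j = 1..k.
Equivalently, Durbin-Levinson gives phi_{kk} iteratively:
  phi_{11} = rho(1)
  phi_{kk} = [rho(k) - sum_{j=1..k-1} phi_{k-1,j} rho(k-j)]
            / [1 - sum_{j=1..k-1} phi_{k-1,j} rho(j)],
  phi_{k,j} = phi_{k-1,j} - phi_{kk} phi_{k-1,k-j},  j = 1..k-1.
Step k = 1:
  phi_11 = rho(1) = 0.3916.
Step k = 2:
  phi_22 = [rho(2) - phi_11 rho(1)] / [1 - phi_11 rho(1)] = [0.4378 - (0.3916)(0.3916)] / [1 - (0.3916)(0.3916)]
         = 0.28444944 / 0.84664944 = 0.336.
Therefore phi_{22} = 0.3360.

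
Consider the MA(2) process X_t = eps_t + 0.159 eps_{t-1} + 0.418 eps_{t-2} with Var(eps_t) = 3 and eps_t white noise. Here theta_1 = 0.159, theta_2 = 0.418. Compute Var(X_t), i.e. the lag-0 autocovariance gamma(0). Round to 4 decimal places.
\gamma(0) = 3.6000

For an MA(q) process X_t = eps_t + sum_i theta_i eps_{t-i} with
Var(eps_t) = sigma^2, the variance is
  gamma(0) = sigma^2 * (1 + sum_i theta_i^2).
  sum_i theta_i^2 = (0.159)^2 + (0.418)^2 = 0.025281 + 0.174724 = 0.200005.
  gamma(0) = 3 * (1 + 0.200005) = 3 * 1.200005 = 3.600015, which rounds to 3.6000.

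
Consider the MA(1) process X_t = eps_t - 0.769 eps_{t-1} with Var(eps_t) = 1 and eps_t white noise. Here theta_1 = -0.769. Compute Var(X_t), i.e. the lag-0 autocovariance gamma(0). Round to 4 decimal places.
\gamma(0) = 1.5914

For an MA(q) process X_t = eps_t + sum_i theta_i eps_{t-i} with
Var(eps_t) = sigma^2, the variance is
  gamma(0) = sigma^2 * (1 + sum_i theta_i^2).
  sum_i theta_i^2 = (-0.769)^2 = 0.591361.
  gamma(0) = 1 * (1 + 0.591361) = 1 * 1.591361 = 1.591361, which rounds to 1.5914.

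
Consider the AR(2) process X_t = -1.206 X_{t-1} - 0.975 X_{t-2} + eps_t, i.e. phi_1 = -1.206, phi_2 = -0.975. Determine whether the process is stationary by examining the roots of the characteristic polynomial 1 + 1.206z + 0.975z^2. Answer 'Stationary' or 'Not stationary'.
\text{Stationary}

The AR(p) characteristic polynomial is P(z) = 1 + 1.206z + 0.975z^2.
Stationarity requires all roots to lie outside the unit circle, i.e. |z| > 1 for every root.
Set 1 + (1.206) z + (0.975) z^2 = 0, i.e. a z^2 + b z + c = 0 with a = 0.975, b = 1.206, c = 1.
Discriminant D = b^2 - 4ac = (1.206)^2 - 4*(0.975)*1 = 1.454436 - (3.9) = -2.445564.
D < 0, so the roots are the complex-conjugate pair z = (-b +/- i sqrt(-D)) / (2a) = -0.6185 +/- 0.802i.
For a conjugate pair |z|^2 = z * conj(z) = (product of roots) = c/a = 1/(0.975) = 1.025641, so |z| = sqrt(1.025641) = 1.0127 for both roots.
Moduli of all roots: 1.0127, 1.0127.
All moduli strictly greater than 1? Yes.
Verdict: Stationary.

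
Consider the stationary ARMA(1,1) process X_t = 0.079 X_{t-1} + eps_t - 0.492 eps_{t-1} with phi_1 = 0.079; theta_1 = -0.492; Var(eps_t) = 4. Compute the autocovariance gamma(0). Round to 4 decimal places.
\gamma(0) = 4.6866

Multiply the model equation by X_{t-k} and take expectations. With theta_0 = psi_0 = 1 and psi_j the MA(infinity) weights, this gives
  gamma(k) - sum_i phi_i gamma(k-i) = c_k,
  c_k = sigma^2 * sum_{j=k..q} theta_j psi_{j-k}   (c_k = 0 for k > q),
using gamma(-m) = gamma(m).
psi-weights needed (psi_j = theta_j + sum_i phi_i psi_{j-i}):
  psi_1 = theta_1 + phi_1 = -0.492 + (0.079) = -0.413
Right-hand sides:
  c_0 = sigma^2 (1 + theta_1 psi_1) = 4 * (1 + (-0.492)(-0.413)) = 4 * 1.203196 = 4.812784
  c_1 = sigma^2 theta_1 = 4 * (-0.492) = -1.968
  c_2 = 0
Equations for k = 0 and k = 1 (AR order 1):
  gamma(0) = phi_1 gamma(1) + c_0
  gamma(1) = phi_1 gamma(0) + c_1
Substituting the second into the first: gamma(0) (1 - phi_1^2) = c_0 + phi_1 c_1, so
  gamma(0) = (c_0 + phi_1 c_1) / (1 - phi_1^2) = (4.812784 + (0.079)(-1.968)) / (1 - (0.079)^2) = 4.657312 / 0.993759 = 4.686561.
Therefore gamma(0) = 4.6866 (to 4 decimal places).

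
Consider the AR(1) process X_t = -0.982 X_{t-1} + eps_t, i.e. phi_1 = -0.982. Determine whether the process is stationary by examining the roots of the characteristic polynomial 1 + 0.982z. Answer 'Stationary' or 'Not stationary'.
\text{Stationary}

The AR(p) characteristic polynomial is P(z) = 1 + 0.982z.
Stationarity requires all roots to lie outside the unit circle, i.e. |z| > 1 for every root.
This is linear in z: 1 + (0.982) z = 0  =>  z = -1/(0.982) = -1.01833,  |z| = 1.01833.
Moduli of all roots: 1.0183.
All moduli strictly greater than 1? Yes.
Verdict: Stationary.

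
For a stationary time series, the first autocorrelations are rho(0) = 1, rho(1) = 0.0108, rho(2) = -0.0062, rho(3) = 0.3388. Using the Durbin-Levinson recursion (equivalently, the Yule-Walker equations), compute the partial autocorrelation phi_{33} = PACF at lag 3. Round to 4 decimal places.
\phi_{33} = 0.3390

The PACF at lag k is phi_{kk}, the last component of the solution
to the Yule-Walker system G_k phi = r_k where
  (G_k)_{ij} = rho(|i - j|), (r_k)_i = rho(i), i,j = 1..k.
Equivalently, Durbin-Levinson gives phi_{kk} iteratively:
  phi_{11} = rho(1)
  phi_{kk} = [rho(k) - sum_{j=1..k-1} phi_{k-1,j} rho(k-j)]
            / [1 - sum_{j=1..k-1} phi_{k-1,j} rho(j)],
  phi_{k,j} = phi_{k-1,j} - phi_{kk} phi_{k-1,k-j},  j = 1..k-1.
Step k = 1:
  phi_11 = rho(1) = 0.0108.
Step k = 2:
  phi_22 = [rho(2) - phi_11 rho(1)] / [1 - phi_11 rho(1)] = [-0.0062 - (0.0108)(0.0108)] / [1 - (0.0108)(0.0108)]
         = -0.00631664 / 0.99988336 = -0.006317.
  Update: phi_21 = phi_11 - phi_22 phi_11 = 0.0108 - (-0.006317)(0.0108) = 0.010868.
Step k = 3:
  phi_33 = [rho(3) - phi_21 rho(2) - phi_22 rho(1)] / [1 - phi_21 rho(1) - phi_22 rho(2)]
    numerator   = 0.3388 - (0.010868)(-0.0062) - (-0.006317)(0.0108) = 0.33893561
    denominator = 1 - (0.010868)(0.0108) - (-0.006317)(-0.0062) = 0.99984346
  phi_33 = 0.33893561 / 0.99984346 = 0.339.
Therefore phi_{33} = 0.3390.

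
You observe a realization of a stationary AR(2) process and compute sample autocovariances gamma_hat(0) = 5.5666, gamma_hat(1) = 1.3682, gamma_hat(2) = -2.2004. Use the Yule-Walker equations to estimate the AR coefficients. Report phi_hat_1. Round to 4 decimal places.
\hat\phi_{1} = 0.3650

The Yule-Walker equations for an AR(p) process read, in matrix form,
  Gamma_p phi = r_p,   with   (Gamma_p)_{ij} = gamma(|i - j|),
                       (r_p)_i = gamma(i),   i,j = 1..p.
Substitute the sample gammas (Toeplitz matrix and right-hand side of size 2):
  Gamma_p = [[5.5666, 1.3682], [1.3682, 5.5666]]
  r_p     = [1.3682, -2.2004]
Written out:
  5.5666 phi_1 + 1.3682 phi_2 = 1.3682
  1.3682 phi_1 + 5.5666 phi_2 = -2.2004
Solve by Cramer's rule:
  det = gamma(0)^2 - gamma(1)^2 = (5.5666)^2 - (1.3682)^2 = 30.98703556 - 1.87197124 = 29.11506432
  phi_hat_1 = [gamma(1) gamma(0) - gamma(1) gamma(2)] / det = [(1.3682)(5.5666) - (1.3682)(-2.2004)] / 29.11506432 = 10.6268094 / 29.11506432 = 0.365
  phi_hat_2 = [gamma(0) gamma(2) - gamma(1)^2] / det = [(5.5666)(-2.2004) - (1.3682)^2] / 29.11506432 = -14.12071788 / 29.11506432 = -0.485
So phi_hat = [0.3650, -0.4850].
Therefore phi_hat_1 = 0.3650.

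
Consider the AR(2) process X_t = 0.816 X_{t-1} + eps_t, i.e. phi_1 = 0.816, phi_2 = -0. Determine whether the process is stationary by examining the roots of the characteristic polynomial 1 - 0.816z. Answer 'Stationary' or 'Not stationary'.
\text{Stationary}

The AR(p) characteristic polynomial is P(z) = 1 - 0.816z.
Stationarity requires all roots to lie outside the unit circle, i.e. |z| > 1 for every root.
This is linear in z: 1 + (-0.816) z = 0  =>  z = -1/(-0.816) = 1.22549,  |z| = 1.22549.
Moduli of all roots: 1.2255.
All moduli strictly greater than 1? Yes.
Verdict: Stationary.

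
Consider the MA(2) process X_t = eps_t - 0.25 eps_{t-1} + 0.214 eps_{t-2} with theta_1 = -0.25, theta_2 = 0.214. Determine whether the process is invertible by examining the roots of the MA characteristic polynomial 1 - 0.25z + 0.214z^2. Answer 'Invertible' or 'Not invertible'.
\text{Invertible}

The MA(q) characteristic polynomial is P(z) = 1 - 0.25z + 0.214z^2.
Invertibility requires all roots to lie outside the unit circle, i.e. |z| > 1 for every root.
Set 1 + (-0.25) z + (0.214) z^2 = 0, i.e. a z^2 + b z + c = 0 with a = 0.214, b = -0.25, c = 1.
Discriminant D = b^2 - 4ac = (-0.25)^2 - 4*(0.214)*1 = 0.0625 - (0.856) = -0.7935.
D < 0, so the roots are the complex-conjugate pair z = (-b +/- i sqrt(-D)) / (2a) = 0.5841 +/- 2.0813i.
For a conjugate pair |z|^2 = z * conj(z) = (product of roots) = c/a = 1/(0.214) = 4.672897, so |z| = sqrt(4.672897) = 2.1617 for both roots.
Moduli of all roots: 2.1617, 2.1617.
All moduli strictly greater than 1? Yes.
Verdict: Invertible.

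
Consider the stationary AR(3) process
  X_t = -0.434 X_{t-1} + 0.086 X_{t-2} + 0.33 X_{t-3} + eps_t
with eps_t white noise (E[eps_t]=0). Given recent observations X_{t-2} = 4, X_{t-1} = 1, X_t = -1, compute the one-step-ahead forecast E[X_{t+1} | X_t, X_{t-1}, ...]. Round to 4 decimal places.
E[X_{t+1} \mid \mathcal F_t] = 1.8400

For an AR(p) model X_t = c + sum_i phi_i X_{t-i} + eps_t, the
one-step-ahead conditional mean is
  E[X_{t+1} | X_t, ...] = c + sum_i phi_i X_{t+1-i}.
Substitute known values:
  E[X_{t+1} | ...] = (-0.434) * (-1) + (0.086) * (1) + (0.33) * (4)
                   = 1.8400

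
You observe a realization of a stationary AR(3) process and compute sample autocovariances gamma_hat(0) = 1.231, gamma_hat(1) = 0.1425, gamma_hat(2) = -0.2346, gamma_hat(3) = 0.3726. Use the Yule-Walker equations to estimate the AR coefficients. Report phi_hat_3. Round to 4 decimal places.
\hat\phi_{3} = 0.3740

The Yule-Walker equations for an AR(p) process read, in matrix form,
  Gamma_p phi = r_p,   with   (Gamma_p)_{ij} = gamma(|i - j|),
                       (r_p)_i = gamma(i),   i,j = 1..p.
Substitute the sample gammas (Toeplitz matrix and right-hand side of size 3):
  Gamma_p = [[1.231, 0.1425, -0.2346], [0.1425, 1.231, 0.1425], [-0.2346, 0.1425, 1.231]]
  r_p     = [0.1425, -0.2346, 0.3726]
Written out (R1..R3):
  (R1) 1.231 phi_1 + 0.1425 phi_2 - 0.2346 phi_3 = 0.1425
  (R2) 0.1425 phi_1 + 1.231 phi_2 + 0.1425 phi_3 = -0.2346
  (R3) -0.2346 phi_1 + 0.1425 phi_2 + 1.231 phi_3 = 0.3726
Gaussian elimination:
  R2 <- R2 - (0.1425/1.231) R1 = R2 - (0.11576) R1:  1.214504 phi_2 + 0.169657 phi_3 = -0.251096
  R3 <- R3 - (-0.2346/1.231) R1 = R3 - (-0.190577) R1:  0.169657 phi_2 + 1.186291 phi_3 = 0.399757
  R3 <- R3 - (0.169657/1.214504) R2 = R3 - (0.139693) R2:  1.162591 phi_3 = 0.434833
Back-substitution:
  phi_hat_3 = 0.434833 / 1.162591 = 0.374021
  phi_hat_2 = (-0.251096 - (0.169657)(0.374021)) / 1.214504 = -0.258995
  phi_hat_1 = (0.1425 - (0.1425)(-0.258995) - (-0.2346)(0.374021)) / 1.231 = 0.21702
So phi_hat = [0.2170, -0.2590, 0.3740].
Therefore phi_hat_3 = 0.3740.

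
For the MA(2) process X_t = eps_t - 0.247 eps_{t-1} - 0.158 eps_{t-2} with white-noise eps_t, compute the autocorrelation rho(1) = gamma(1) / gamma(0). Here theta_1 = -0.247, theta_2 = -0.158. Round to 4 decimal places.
\rho(1) = -0.1915

For an MA(q) process with theta_0 = 1, the autocovariance is
  gamma(k) = sigma^2 * sum_{i=0..q-k} theta_i * theta_{i+k},
and rho(k) = gamma(k) / gamma(0). Sigma^2 cancels.
  numerator   = (1)*(-0.247) + (-0.247)*(-0.158) = -0.207974.
  denominator = (1)^2 + (-0.247)^2 + (-0.158)^2 = 1.085973.
  rho(1) = -0.207974 / 1.085973 = -0.1915.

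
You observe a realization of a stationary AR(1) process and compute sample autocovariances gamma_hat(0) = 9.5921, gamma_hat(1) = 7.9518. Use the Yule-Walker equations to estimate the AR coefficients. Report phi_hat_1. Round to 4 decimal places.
\hat\phi_{1} = 0.8290

The Yule-Walker equations for an AR(p) process read, in matrix form,
  Gamma_p phi = r_p,   with   (Gamma_p)_{ij} = gamma(|i - j|),
                       (r_p)_i = gamma(i),   i,j = 1..p.
Substitute the sample gammas (Toeplitz matrix and right-hand side of size 1):
  Gamma_p = [[9.5921]]
  r_p     = [7.9518]
With p = 1 this is the single equation gamma(0) phi_1 = gamma(1):
  phi_hat_1 = gamma(1) / gamma(0) = 7.9518 / 9.5921 = 0.8290.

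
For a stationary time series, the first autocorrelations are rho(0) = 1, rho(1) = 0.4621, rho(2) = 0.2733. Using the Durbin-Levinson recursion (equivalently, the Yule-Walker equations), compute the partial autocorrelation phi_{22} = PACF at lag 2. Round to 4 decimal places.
\phi_{22} = 0.0760

The PACF at lag k is phi_{kk}, the last component of the solution
to the Yule-Walker system G_k phi = r_k where
  (G_k)_{ij} = rho(|i - j|), (r_k)_i = rho(i), i,j = 1..k.
Equivalently, Durbin-Levinson gives phi_{kk} iteratively:
  phi_{11} = rho(1)
  phi_{kk} = [rho(k) - sum_{j=1..k-1} phi_{k-1,j} rho(k-j)]
            / [1 - sum_{j=1..k-1} phi_{k-1,j} rho(j)],
  phi_{k,j} = phi_{k-1,j} - phi_{kk} phi_{k-1,k-j},  j = 1..k-1.
Step k = 1:
  phi_11 = rho(1) = 0.4621.
Step k = 2:
  phi_22 = [rho(2) - phi_11 rho(1)] / [1 - phi_11 rho(1)] = [0.2733 - (0.4621)(0.4621)] / [1 - (0.4621)(0.4621)]
         = 0.05976359 / 0.78646359 = 0.076.
Therefore phi_{22} = 0.0760.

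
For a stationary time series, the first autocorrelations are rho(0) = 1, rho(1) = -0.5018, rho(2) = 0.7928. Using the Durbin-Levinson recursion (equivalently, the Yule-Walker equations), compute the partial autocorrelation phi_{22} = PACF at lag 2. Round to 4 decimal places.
\phi_{22} = 0.7231

The PACF at lag k is phi_{kk}, the last component of the solution
to the Yule-Walker system G_k phi = r_k where
  (G_k)_{ij} = rho(|i - j|), (r_k)_i = rho(i), i,j = 1..k.
Equivalently, Durbin-Levinson gives phi_{kk} iteratively:
  phi_{11} = rho(1)
  phi_{kk} = [rho(k) - sum_{j=1..k-1} phi_{k-1,j} rho(k-j)]
            / [1 - sum_{j=1..k-1} phi_{k-1,j} rho(j)],
  phi_{k,j} = phi_{k-1,j} - phi_{kk} phi_{k-1,k-j},  j = 1..k-1.
Step k = 1:
  phi_11 = rho(1) = -0.5018.
Step k = 2:
  phi_22 = [rho(2) - phi_11 rho(1)] / [1 - phi_11 rho(1)] = [0.7928 - (-0.5018)(-0.5018)] / [1 - (-0.5018)(-0.5018)]
         = 0.54099676 / 0.74819676 = 0.7231.
Therefore phi_{22} = 0.7231.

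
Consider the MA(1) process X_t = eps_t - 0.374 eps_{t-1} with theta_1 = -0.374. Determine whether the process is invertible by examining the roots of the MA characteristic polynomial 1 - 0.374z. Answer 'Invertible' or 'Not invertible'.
\text{Invertible}

The MA(q) characteristic polynomial is P(z) = 1 - 0.374z.
Invertibility requires all roots to lie outside the unit circle, i.e. |z| > 1 for every root.
This is linear in z: 1 + (-0.374) z = 0  =>  z = -1/(-0.374) = 2.673797,  |z| = 2.673797.
Moduli of all roots: 2.6738.
All moduli strictly greater than 1? Yes.
Verdict: Invertible.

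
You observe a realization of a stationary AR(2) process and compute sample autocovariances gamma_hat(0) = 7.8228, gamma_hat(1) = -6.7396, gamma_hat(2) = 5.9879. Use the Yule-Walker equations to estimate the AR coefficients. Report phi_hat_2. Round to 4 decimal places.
\hat\phi_{2} = 0.0900

The Yule-Walker equations for an AR(p) process read, in matrix form,
  Gamma_p phi = r_p,   with   (Gamma_p)_{ij} = gamma(|i - j|),
                       (r_p)_i = gamma(i),   i,j = 1..p.
Substitute the sample gammas (Toeplitz matrix and right-hand side of size 2):
  Gamma_p = [[7.8228, -6.7396], [-6.7396, 7.8228]]
  r_p     = [-6.7396, 5.9879]
Written out:
  7.8228 phi_1 - 6.7396 phi_2 = -6.7396
  -6.7396 phi_1 + 7.8228 phi_2 = 5.9879
Solve by Cramer's rule:
  det = gamma(0)^2 - gamma(1)^2 = (7.8228)^2 - (-6.7396)^2 = 61.19619984 - 45.42220816 = 15.77399168
  phi_hat_1 = [gamma(1) gamma(0) - gamma(1) gamma(2)] / det = [(-6.7396)(7.8228) - (-6.7396)(5.9879)] / 15.77399168 = -12.36649204 / 15.77399168 = -0.784
  phi_hat_2 = [gamma(0) gamma(2) - gamma(1)^2] / det = [(7.8228)(5.9879) - (-6.7396)^2] / 15.77399168 = 1.41993596 / 15.77399168 = 0.09
So phi_hat = [-0.7840, 0.0900].
Therefore phi_hat_2 = 0.0900.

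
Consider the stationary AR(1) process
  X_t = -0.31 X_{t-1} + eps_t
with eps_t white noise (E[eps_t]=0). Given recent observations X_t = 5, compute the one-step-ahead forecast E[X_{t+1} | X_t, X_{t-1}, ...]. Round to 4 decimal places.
E[X_{t+1} \mid \mathcal F_t] = -1.5500

For an AR(p) model X_t = c + sum_i phi_i X_{t-i} + eps_t, the
one-step-ahead conditional mean is
  E[X_{t+1} | X_t, ...] = c + sum_i phi_i X_{t+1-i}.
Substitute known values:
  E[X_{t+1} | ...] = (-0.31) * (5)
                   = -1.5500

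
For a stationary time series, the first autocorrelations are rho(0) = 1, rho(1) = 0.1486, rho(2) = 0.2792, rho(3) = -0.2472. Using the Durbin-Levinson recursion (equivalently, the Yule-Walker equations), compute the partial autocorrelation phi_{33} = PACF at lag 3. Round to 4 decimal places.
\phi_{33} = -0.3481

The PACF at lag k is phi_{kk}, the last component of the solution
to the Yule-Walker system G_k phi = r_k where
  (G_k)_{ij} = rho(|i - j|), (r_k)_i = rho(i), i,j = 1..k.
Equivalently, Durbin-Levinson gives phi_{kk} iteratively:
  phi_{11} = rho(1)
  phi_{kk} = [rho(k) - sum_{j=1..k-1} phi_{k-1,j} rho(k-j)]
            / [1 - sum_{j=1..k-1} phi_{k-1,j} rho(j)],
  phi_{k,j} = phi_{k-1,j} - phi_{kk} phi_{k-1,k-j},  j = 1..k-1.
Step k = 1:
  phi_11 = rho(1) = 0.1486.
Step k = 2:
  phi_22 = [rho(2) - phi_11 rho(1)] / [1 - phi_11 rho(1)] = [0.2792 - (0.1486)(0.1486)] / [1 - (0.1486)(0.1486)]
         = 0.25711804 / 0.97791804 = 0.262924.
  Update: phi_21 = phi_11 - phi_22 phi_11 = 0.1486 - (0.262924)(0.1486) = 0.10953.
Step k = 3:
  phi_33 = [rho(3) - phi_21 rho(2) - phi_22 rho(1)] / [1 - phi_21 rho(1) - phi_22 rho(2)]
    numerator   = -0.2472 - (0.10953)(0.2792) - (0.262924)(0.1486) = -0.31685113
    denominator = 1 - (0.10953)(0.1486) - (0.262924)(0.2792) = 0.91031556
  phi_33 = -0.31685113 / 0.91031556 = -0.3481.
Therefore phi_{33} = -0.3481.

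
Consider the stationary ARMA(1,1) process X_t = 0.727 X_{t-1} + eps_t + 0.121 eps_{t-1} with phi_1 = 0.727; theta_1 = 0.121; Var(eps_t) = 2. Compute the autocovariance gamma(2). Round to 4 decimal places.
\gamma(2) = 2.8453

Multiply the model equation by X_{t-k} and take expectations. With theta_0 = psi_0 = 1 and psi_j the MA(infinity) weights, this gives
  gamma(k) - sum_i phi_i gamma(k-i) = c_k,
  c_k = sigma^2 * sum_{j=k..q} theta_j psi_{j-k}   (c_k = 0 for k > q),
using gamma(-m) = gamma(m).
psi-weights needed (psi_j = theta_j + sum_i phi_i psi_{j-i}):
  psi_1 = theta_1 + phi_1 = 0.121 + (0.727) = 0.848
Right-hand sides:
  c_0 = sigma^2 (1 + theta_1 psi_1) = 2 * (1 + (0.121)(0.848)) = 2 * 1.102608 = 2.205216
  c_1 = sigma^2 theta_1 = 2 * (0.121) = 0.242
  c_2 = 0
Equations for k = 0 and k = 1 (AR order 1):
  gamma(0) = phi_1 gamma(1) + c_0
  gamma(1) = phi_1 gamma(0) + c_1
Substituting the second into the first: gamma(0) (1 - phi_1^2) = c_0 + phi_1 c_1, so
  gamma(0) = (c_0 + phi_1 c_1) / (1 - phi_1^2) = (2.205216 + (0.727)(0.242)) / (1 - (0.727)^2) = 2.38115 / 0.471471 = 5.05047.
  gamma(1) = phi_1 gamma(0) + c_1 = (0.727)(5.05047) + (0.242) = 3.913691.
For k = 2 (> q): gamma(2) = phi_1 gamma(1) = (0.727)(3.913691) = 2.845254.
Therefore gamma(2) = 2.8453 (to 4 decimal places).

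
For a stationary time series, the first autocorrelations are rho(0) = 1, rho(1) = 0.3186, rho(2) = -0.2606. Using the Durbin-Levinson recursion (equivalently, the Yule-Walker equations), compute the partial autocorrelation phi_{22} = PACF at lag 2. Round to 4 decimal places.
\phi_{22} = -0.4030

The PACF at lag k is phi_{kk}, the last component of the solution
to the Yule-Walker system G_k phi = r_k where
  (G_k)_{ij} = rho(|i - j|), (r_k)_i = rho(i), i,j = 1..k.
Equivalently, Durbin-Levinson gives phi_{kk} iteratively:
  phi_{11} = rho(1)
  phi_{kk} = [rho(k) - sum_{j=1..k-1} phi_{k-1,j} rho(k-j)]
            / [1 - sum_{j=1..k-1} phi_{k-1,j} rho(j)],
  phi_{k,j} = phi_{k-1,j} - phi_{kk} phi_{k-1,k-j},  j = 1..k-1.
Step k = 1:
  phi_11 = rho(1) = 0.3186.
Step k = 2:
  phi_22 = [rho(2) - phi_11 rho(1)] / [1 - phi_11 rho(1)] = [-0.2606 - (0.3186)(0.3186)] / [1 - (0.3186)(0.3186)]
         = -0.36210596 / 0.89849404 = -0.403.
Therefore phi_{22} = -0.4030.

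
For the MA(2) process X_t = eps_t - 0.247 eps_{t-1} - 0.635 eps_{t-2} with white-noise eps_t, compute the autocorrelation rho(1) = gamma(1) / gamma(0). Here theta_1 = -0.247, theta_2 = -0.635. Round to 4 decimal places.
\rho(1) = -0.0616

For an MA(q) process with theta_0 = 1, the autocovariance is
  gamma(k) = sigma^2 * sum_{i=0..q-k} theta_i * theta_{i+k},
and rho(k) = gamma(k) / gamma(0). Sigma^2 cancels.
  numerator   = (1)*(-0.247) + (-0.247)*(-0.635) = -0.090155.
  denominator = (1)^2 + (-0.247)^2 + (-0.635)^2 = 1.464234.
  rho(1) = -0.090155 / 1.464234 = -0.0616.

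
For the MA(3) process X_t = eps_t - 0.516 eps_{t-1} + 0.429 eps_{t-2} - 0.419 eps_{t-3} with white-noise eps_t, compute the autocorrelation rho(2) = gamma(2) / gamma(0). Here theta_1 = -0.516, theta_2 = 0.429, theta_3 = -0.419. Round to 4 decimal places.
\rho(2) = 0.3968

For an MA(q) process with theta_0 = 1, the autocovariance is
  gamma(k) = sigma^2 * sum_{i=0..q-k} theta_i * theta_{i+k},
and rho(k) = gamma(k) / gamma(0). Sigma^2 cancels.
  numerator   = (1)*(0.429) + (-0.516)*(-0.419) = 0.645204.
  denominator = (1)^2 + (-0.516)^2 + (0.429)^2 + (-0.419)^2 = 1.625858.
  rho(2) = 0.645204 / 1.625858 = 0.3968.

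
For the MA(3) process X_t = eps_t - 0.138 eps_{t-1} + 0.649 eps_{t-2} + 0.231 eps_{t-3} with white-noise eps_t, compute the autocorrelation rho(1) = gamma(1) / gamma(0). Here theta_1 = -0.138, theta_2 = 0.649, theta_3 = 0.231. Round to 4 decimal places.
\rho(1) = -0.0520

For an MA(q) process with theta_0 = 1, the autocovariance is
  gamma(k) = sigma^2 * sum_{i=0..q-k} theta_i * theta_{i+k},
and rho(k) = gamma(k) / gamma(0). Sigma^2 cancels.
  numerator   = (1)*(-0.138) + (-0.138)*(0.649) + (0.649)*(0.231) = -0.077643.
  denominator = (1)^2 + (-0.138)^2 + (0.649)^2 + (0.231)^2 = 1.493606.
  rho(1) = -0.077643 / 1.493606 = -0.0520.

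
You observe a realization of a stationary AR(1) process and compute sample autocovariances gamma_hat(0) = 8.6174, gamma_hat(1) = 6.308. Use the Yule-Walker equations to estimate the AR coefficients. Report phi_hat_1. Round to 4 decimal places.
\hat\phi_{1} = 0.7320

The Yule-Walker equations for an AR(p) process read, in matrix form,
  Gamma_p phi = r_p,   with   (Gamma_p)_{ij} = gamma(|i - j|),
                       (r_p)_i = gamma(i),   i,j = 1..p.
Substitute the sample gammas (Toeplitz matrix and right-hand side of size 1):
  Gamma_p = [[8.6174]]
  r_p     = [6.308]
With p = 1 this is the single equation gamma(0) phi_1 = gamma(1):
  phi_hat_1 = gamma(1) / gamma(0) = 6.308 / 8.6174 = 0.7320.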